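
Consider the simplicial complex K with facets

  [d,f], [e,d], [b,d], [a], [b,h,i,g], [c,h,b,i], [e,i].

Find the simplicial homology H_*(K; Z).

H_0 ≅ Z^2,  H_1 ≅ Z,  H_2 = 0,  H_3 = 0.

K has 9 vertices, 13 edges, 7 triangles, 2 3-simplices.
rank ∂_0 = 0, rank ∂_1 = 7 ⇒ b_0 = 9 − 0 − 7 = 2; all invariant factors of ∂_1 are 1 so no torsion. So H_0 ≅ Z^2.
rank ∂_1 = 7, rank ∂_2 = 5 ⇒ b_1 = 13 − 7 − 5 = 1; all invariant factors of ∂_2 are 1 so no torsion. So H_1 ≅ Z.
rank ∂_2 = 5, rank ∂_3 = 2 ⇒ b_2 = 7 − 5 − 2 = 0; all invariant factors of ∂_3 are 1 so no torsion. So H_2 ≅ 0.
rank ∂_3 = 2, rank ∂_4 = 0 ⇒ b_3 = 2 − 2 − 0 = 0. So H_3 ≅ 0.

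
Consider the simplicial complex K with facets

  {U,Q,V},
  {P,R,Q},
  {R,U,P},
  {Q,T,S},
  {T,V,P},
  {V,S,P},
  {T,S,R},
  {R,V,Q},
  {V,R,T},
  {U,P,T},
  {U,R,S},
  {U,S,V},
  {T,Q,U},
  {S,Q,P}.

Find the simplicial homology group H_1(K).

H_1 = Z^2.

Take the total order P < Q < R < S < T < U < V on the vertex set. Then K (dimension 2) consists of the simplices:

  0-simplices (7): P, Q, R, S, T, U, V
  1-simplices (21): PQ, PR, PS, PT, PU, PV, QR, QS, QT, QU, QV, RS, RT, RU, RV, ST, SU, SV, TU, TV, UV
  2-simplices (14): PQR, PQS, PRU, PSV, PTU, PTV, QRV, QST, QTU, QUV, RST, RSU, RTV, SUV

giving chain groups C_0 ≅ Z^7, C_1 ≅ Z^21, C_2 ≅ Z^14.

Boundary ∂_1: C_1 → C_0 maps an edge to its endpoints' difference, ∂[p,q] = q − p. For instance
  ∂TV = V − T.
The resulting 7×21 matrix has rank 6, and its Smith normal form has invariant factors (1,1,1,1,1,1).

Boundary ∂_2: C_2 → C_1 maps a triangle to the signed sum of its edges. For instance
  ∂PTV = TV − PV + PT,
  ∂QUV = UV − QV + QU.
The resulting 21×14 matrix has rank 13, and its Smith normal form has invariant factors (1,1,1,1,1,1,1,1,1,1,1,1,1).

Reading off H_k = ker ∂_k / im ∂_{k+1}:

  H_1: rank ker ∂_1 − rank ∂_2 = (21 − 6) − 13 = 2, and the invariant factors of ∂_2 are all 1, so H_1 ≅ Z^2.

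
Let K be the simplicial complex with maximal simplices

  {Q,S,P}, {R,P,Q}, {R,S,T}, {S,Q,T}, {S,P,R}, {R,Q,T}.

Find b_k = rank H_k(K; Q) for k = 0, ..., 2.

b_0 = 1, b_1 = 0, b_2 = 1.

We work with the vertex ordering P < Q < R < S < T. The simplices of K, each written with vertices in increasing order, are:

  0-simplices (5): P, Q, R, S, T
  1-simplices (9): PQ, PR, PS, QR, QS, QT, RS, RT, ST
  2-simplices (6): PQR, PQS, PRS, QRT, QST, RST

giving chain groups C_0 ≅ Z^5, C_1 ≅ Z^9, C_2 ≅ Z^6.

∂_1: C_1 → C_0 maps an edge to its endpoints' difference, ∂[p,q] = q − p. For instance
  ∂RT = T − R.
As a 5×9 matrix over Z this has rank 4, with invariant factors (1,1,1,1).

The boundary map ∂_2: C_2 → C_1 sends each 2-simplex [p,q,r] to [q,r] − [p,r] + [p,q]. For instance
  ∂PQS = QS − PS + PQ,
  ∂QST = ST − QT + QS.
The resulting 9×6 matrix has rank 5, and its Smith normal form has invariant factors (1,1,1,1,1).

Reading off H_k = ker ∂_k / im ∂_{k+1}:

  H_0: rank C_0 − rank ∂_1 = 5 − 4 = 1, and the invariant factors of ∂_1 are all 1, so H_0 ≅ Z.
  H_1: rank ker ∂_1 − rank ∂_2 = (9 − 4) − 5 = 0, and the invariant factors of ∂_2 are all 1, so H_1 ≅ 0.
  H_2: rank ker ∂_2 − rank ∂_3 = (6 − 5) − 0 = 1, and there is no ∂_3, so H_2 ≅ Z.

Hence the Betti numbers are b_0 = 1, b_1 = 0, b_2 = 1.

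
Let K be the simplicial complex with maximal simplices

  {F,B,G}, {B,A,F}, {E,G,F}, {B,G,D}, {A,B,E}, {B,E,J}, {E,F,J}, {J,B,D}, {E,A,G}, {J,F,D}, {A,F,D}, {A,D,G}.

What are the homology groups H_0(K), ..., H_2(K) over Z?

H_0 ≅ Z,  H_1 ≅ Z/2,  H_2 = 0.

Fix the vertex order A < B < D < E < F < G < J and write every simplex with vertices in increasing order. Then dim K = 2 and the simplices of K are:

  0-simplices (7): A, B, D, E, F, G, J
  1-simplices (18): AB, AD, AE, AF, AG, BD, BE, BF, BG, BJ, DF, DG, DJ, EF, EG, EJ, FG, FJ
  2-simplices (12): ABE, ABF, ADF, ADG, AEG, BDG, BDJ, BEJ, BFG, DFJ, EFG, EFJ

Hence C_0 ≅ Z^7, C_1 ≅ Z^18, C_2 ≅ Z^12.

Boundary ∂_1: C_1 → C_0 sends each edge [p,q] (with p < q) to q − p.
The resulting 7×18 matrix has rank 6, and its Smith normal form has invariant factors (1,1,1,1,1,1).

∂_2: C_2 → C_1 acts by ∂[p,q,r] = [q,r] − [p,r] + [p,q]. For instance
  ∂DFJ = FJ − DJ + DF,
  ∂BDJ = DJ − BJ + BD.
The 18×12 boundary matrix has rank 12 and Smith normal form diag(1,1,1,1,1,1,1,1,1,1,1,2).

Reading off H_k = ker ∂_k / im ∂_{k+1}:

  H_0: rank C_0 − rank ∂_1 = 7 − 6 = 1, and the invariant factors of ∂_1 are all 1, so H_0 ≅ Z.
  H_1: rank ker ∂_1 − rank ∂_2 = (18 − 6) − 12 = 0, and ∂_2 has invariant factor 2 > 1, so H_1 ≅ Z/2.
  H_2: rank ker ∂_2 − rank ∂_3 = (12 − 12) − 0 = 0, and there is no ∂_3, so H_2 ≅ 0.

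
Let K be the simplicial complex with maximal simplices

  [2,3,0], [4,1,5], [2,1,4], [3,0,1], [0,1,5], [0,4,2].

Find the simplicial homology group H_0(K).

H_0 ≅ Z.

We work with the vertex ordering 0 < 1 < 2 < 3 < 4 < 5. The simplices of K, each written with vertices in increasing order, are:

  0-simplices (6): [0], [1], [2], [3], [4], [5]
  1-simplices (12): [0,1], [0,2], [0,3], [0,4], [0,5], [1,2], [1,3], [1,4], [1,5], [2,3], [2,4], [4,5]
  2-simplices (6): [0,1,3], [0,1,5], [0,2,3], [0,2,4], [1,2,4], [1,4,5]

giving chain groups C_0 ≅ Z^6, C_1 ≅ Z^12, C_2 ≅ Z^6.

Boundary ∂_1: C_1 → C_0 sends each edge [p,q] (with p < q) to q − p.
This gives a 6×12 integer matrix of rank 5; reducing to Smith normal form yields diagonal entries (1,1,1,1,1).

The boundary map ∂_2: C_2 → C_1 maps a triangle to the signed sum of its edges. For instance
  ∂[0,2,4] = [2,4] − [0,4] + [0,2],
  ∂[1,2,4] = [2,4] − [1,4] + [1,2].
As a 12×6 matrix over Z this has rank 6, with invariant factors (1,1,1,1,1,1).

Reading off H_k = ker ∂_k / im ∂_{k+1}:

  H_0: rank C_0 − rank ∂_1 = 6 − 5 = 1, and the invariant factors of ∂_1 are all 1, so H_0 = Z.

(K is a triangulation of the cylinder S^1 x I.)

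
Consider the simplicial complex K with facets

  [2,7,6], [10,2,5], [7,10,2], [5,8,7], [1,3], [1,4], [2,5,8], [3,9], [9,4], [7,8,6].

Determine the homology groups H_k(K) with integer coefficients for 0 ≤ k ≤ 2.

H_0 = Z^2,  H_1 = Z^2,  H_2 = 0.

Take the total order 1 < 2 < 3 < 4 < 5 < 6 < 7 < 8 < 9 < 10 on the vertex set. Then K (dimension 2) consists of the simplices:

  0-simplices (10): [1], [2], [3], [4], [5], [6], [7], [8], [9], [10]
  1-simplices (16): [1,3], [1,4], [2,5], [2,6], [2,7], [2,8], [2,10], [3,9], [4,9], [5,7], [5,8], [5,10], [6,7], [6,8], [7,8], [7,10]
  2-simplices (6): [2,5,8], [2,5,10], [2,6,7], [2,7,10], [5,7,8], [6,7,8]

so the chain groups are C_0 ≅ Z^10, C_1 ≅ Z^16, C_2 ≅ Z^6.

∂_1: C_1 → C_0 is given by ∂[p,q] = [q] − [p].
This gives a 10×16 integer matrix of rank 8; reducing to Smith normal form yields diagonal entries (1,1,1,1,1,1,1,1).

Boundary ∂_2: C_2 → C_1 maps a triangle to the signed sum of its edges. For instance
  ∂[2,5,10] = [5,10] − [2,10] + [2,5],
  ∂[2,7,10] = [7,10] − [2,10] + [2,7].
The 16×6 boundary matrix has rank 6 and Smith normal form diag(1,1,1,1,1,1).

Now H_k = ker ∂_k / im ∂_{k+1}, so:

  H_0: rank C_0 − rank ∂_1 = 10 − 8 = 2, and the invariant factors of ∂_1 are all 1, so H_0 ≅ Z^2.
  H_1: rank ker ∂_1 − rank ∂_2 = (16 − 8) − 6 = 2, and the invariant factors of ∂_2 are all 1, so H_1 ≅ Z^2.
  H_2: rank ker ∂_2 − rank ∂_3 = (6 − 6) − 0 = 0, and there is no ∂_3, so H_2 ≅ 0.

(K is a triangulation of the disjoint union of the circle S^1 and the cylinder S^1 x I.)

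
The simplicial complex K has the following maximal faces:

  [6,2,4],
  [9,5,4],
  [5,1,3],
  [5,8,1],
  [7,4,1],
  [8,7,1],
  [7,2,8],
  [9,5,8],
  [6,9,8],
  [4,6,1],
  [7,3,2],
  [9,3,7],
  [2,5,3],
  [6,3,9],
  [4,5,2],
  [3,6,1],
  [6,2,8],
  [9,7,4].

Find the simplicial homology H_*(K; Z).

H_0 = Z,  H_1 = Z^2,  H_2 = Z.

K has 9 vertices, 27 edges, 18 triangles.
rank ∂_0 = 0, rank ∂_1 = 8 ⇒ b_0 = 9 − 0 − 8 = 1; all invariant factors of ∂_1 are 1 so no torsion. So H_0 ≅ Z.
rank ∂_1 = 8, rank ∂_2 = 17 ⇒ b_1 = 27 − 8 − 17 = 2; all invariant factors of ∂_2 are 1 so no torsion. So H_1 ≅ Z^2.
rank ∂_2 = 17, rank ∂_3 = 0 ⇒ b_2 = 18 − 17 − 0 = 1. So H_2 ≅ Z.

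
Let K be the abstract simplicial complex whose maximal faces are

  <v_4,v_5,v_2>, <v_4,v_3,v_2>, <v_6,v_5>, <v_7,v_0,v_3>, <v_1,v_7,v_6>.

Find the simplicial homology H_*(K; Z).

H_0 ≅ Z,  H_1 ≅ Z,  H_2 = 0.

We work with the vertex ordering v_0 < v_1 < v_2 < v_3 < v_4 < v_5 < v_6 < v_7. The simplices of K, each written with vertices in increasing order, are:

  0-simplices (8): [v_0], [v_1], [v_2], [v_3], [v_4], [v_5], [v_6], [v_7]
  1-simplices (12): [v_0,v_3], [v_0,v_7], [v_1,v_6], [v_1,v_7], [v_2,v_3], [v_2,v_4], [v_2,v_5], [v_3,v_4], [v_3,v_7], [v_4,v_5], [v_5,v_6], [v_6,v_7]
  2-simplices (4): [v_0,v_3,v_7], [v_1,v_6,v_7], [v_2,v_3,v_4], [v_2,v_4,v_5]

Hence C_0 ≅ Z^8, C_1 ≅ Z^12, C_2 ≅ Z^4.

∂_1: C_1 → C_0 is given by ∂[p,q] = [q] − [p].
This gives a 8×12 integer matrix of rank 7; reducing to Smith normal form yields diagonal entries (1,1,1,1,1,1,1).

Boundary ∂_2: C_2 → C_1 maps a triangle to the signed sum of its edges. For instance
  ∂[v_1,v_6,v_7] = [v_6,v_7] − [v_1,v_7] + [v_1,v_6],
  ∂[v_2,v_4,v_5] = [v_4,v_5] − [v_2,v_5] + [v_2,v_4].
As a 12×4 matrix over Z this has rank 4, with invariant factors (1,1,1,1).

Computing H_k = (kernel of ∂_k) / (image of ∂_{k+1}):

  H_0: rank C_0 − rank ∂_1 = 8 − 7 = 1, and the invariant factors of ∂_1 are all 1, so H_0 ≅ Z.
  H_1: rank ker ∂_1 − rank ∂_2 = (12 − 7) − 4 = 1, and the invariant factors of ∂_2 are all 1, so H_1 ≅ Z.
  H_2: rank ker ∂_2 − rank ∂_3 = (4 − 4) − 0 = 0, and there is no ∂_3, so H_2 ≅ 0.

As a check, the Euler characteristic is 8 − 12 + 4 = 0, which agrees with 1 − 1 + 0 = 0.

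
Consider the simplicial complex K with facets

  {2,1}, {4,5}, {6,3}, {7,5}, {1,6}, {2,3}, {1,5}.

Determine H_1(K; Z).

Take the total order 1 < 2 < 3 < 4 < 5 < 6 < 7 on the vertex set. Then K (dimension 1) consists of the simplices:

  0-simplices (7): [1], [2], [3], [4], [5], [6], [7]
  1-simplices (7): [1,2], [1,5], [1,6], [2,3], [3,6], [4,5], [5,7]

so the chain groups are C_0 ≅ Z^7, C_1 ≅ Z^7.

The boundary map ∂_1: C_1 → C_0 sends each edge [p,q] (with p < q) to q − p.
The 7×7 boundary matrix has rank 6 and Smith normal form diag(1,1,1,1,1,1).

From H_k ≅ ker(∂_k) / im(∂_{k+1}) we obtain:

  H_1: rank ker ∂_1 − rank ∂_2 = (7 − 6) − 0 = 1, and there is no ∂_2, so H_1 ≅ Z.

H_1 ≅ Z.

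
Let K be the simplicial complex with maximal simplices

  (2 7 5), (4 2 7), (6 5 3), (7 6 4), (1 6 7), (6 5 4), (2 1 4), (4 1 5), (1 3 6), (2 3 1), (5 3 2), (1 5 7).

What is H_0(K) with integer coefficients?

H_0 ≅ Z.

Fix the vertex order 1 < 2 < 3 < 4 < 5 < 6 < 7 and write every simplex with vertices in increasing order. Then dim K = 2 and the simplices of K are:

  0-simplices (7): [1], [2], [3], [4], [5], [6], [7]
  1-simplices (18): [1,2], [1,3], [1,4], [1,5], [1,6], [1,7], [2,3], [2,4], [2,5], [2,7], [3,5], [3,6], [4,5], [4,6], [4,7], [5,6], [5,7], [6,7]
  2-simplices (12): [1,2,3], [1,2,4], [1,3,6], [1,4,5], [1,5,7], [1,6,7], [2,3,5], [2,4,7], [2,5,7], [3,5,6], [4,5,6], [4,6,7]

giving chain groups C_0 ≅ Z^7, C_1 ≅ Z^18, C_2 ≅ Z^12.

Boundary ∂_1: C_1 → C_0 maps an edge to its endpoints' difference, ∂[p,q] = q − p. For instance
  ∂[1,6] = [6] − [1].
This gives a 7×18 integer matrix of rank 6; reducing to Smith normal form yields diagonal entries (1,1,1,1,1,1).

∂_2: C_2 → C_1 maps a triangle to the signed sum of its edges. For instance
  ∂[1,3,6] = [3,6] − [1,6] + [1,3],
  ∂[4,6,7] = [6,7] − [4,7] + [4,6].
This gives a 18×12 integer matrix of rank 12; reducing to Smith normal form yields diagonal entries (1,1,1,1,1,1,1,1,1,1,1,2).

Reading off H_k = ker ∂_k / im ∂_{k+1}:

  H_0: rank C_0 − rank ∂_1 = 7 − 6 = 1, and the invariant factors of ∂_1 are all 1, so H_0 ≅ Z.

(K is a triangulation of the real projective plane RP^2.)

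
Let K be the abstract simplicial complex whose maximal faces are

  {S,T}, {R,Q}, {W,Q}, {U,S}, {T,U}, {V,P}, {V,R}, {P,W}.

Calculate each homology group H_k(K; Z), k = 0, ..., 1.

H_0 = Z^2,  H_1 = Z^2.

Order the vertices as P < Q < R < S < T < U < V < W. Listing each simplex with vertices in this order, K has dimension 1 with simplices:

  0-simplices (8): P, Q, R, S, T, U, V, W
  1-simplices (8): PV, PW, QR, QW, RV, ST, SU, TU

Hence C_0 ≅ Z^8, C_1 ≅ Z^8.

∂_1: C_1 → C_0 sends each edge [p,q] (with p < q) to q − p. For instance
  ∂ST = T − S.
The 8×8 boundary matrix has rank 6 and Smith normal form diag(1,1,1,1,1,1).

Now H_k = ker ∂_k / im ∂_{k+1}, so:

  H_0: rank C_0 − rank ∂_1 = 8 − 6 = 2, and the invariant factors of ∂_1 are all 1, so H_0 = Z^2.
  H_1: rank ker ∂_1 − rank ∂_2 = (8 − 6) − 0 = 2, and there is no ∂_2, so H_1 = Z^2.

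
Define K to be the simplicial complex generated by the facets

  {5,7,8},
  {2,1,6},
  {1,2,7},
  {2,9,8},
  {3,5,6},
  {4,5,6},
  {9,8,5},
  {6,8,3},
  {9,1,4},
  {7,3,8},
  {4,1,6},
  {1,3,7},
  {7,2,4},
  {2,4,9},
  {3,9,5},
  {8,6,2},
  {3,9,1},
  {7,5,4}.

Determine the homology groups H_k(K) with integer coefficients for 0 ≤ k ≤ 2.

Order the vertices as 1 < 2 < 3 < 4 < 5 < 6 < 7 < 8 < 9. Listing each simplex with vertices in this order, K has dimension 2 with simplices:

  0-simplices (9): [1], [2], [3], [4], [5], [6], [7], [8], [9]
  1-simplices (27): (27 of them)
  2-simplices (18): [1,2,6], [1,2,7], [1,3,7], [1,3,9], [1,4,6], [1,4,9], [2,4,7], [2,4,9], [2,6,8], [2,8,9], [3,5,6], [3,5,9], [3,6,8], [3,7,8], [4,5,6], [4,5,7], [5,7,8], [5,8,9]

so the chain groups are C_0 ≅ Z^9, C_1 ≅ Z^27, C_2 ≅ Z^18.

The boundary map ∂_1: C_1 → C_0 sends each edge [p,q] (with p < q) to q − p. For instance
  ∂[8,9] = [9] − [8].
This gives a 9×27 integer matrix of rank 8; reducing to Smith normal form yields diagonal entries (1,1,1,1,1,1,1,1).

∂_2: C_2 → C_1 acts by ∂[p,q,r] = [q,r] − [p,r] + [p,q]. For instance
  ∂[1,4,6] = [4,6] − [1,6] + [1,4],
  ∂[5,8,9] = [8,9] − [5,9] + [5,8].
As a 27×18 matrix over Z this has rank 18, with invariant factors (1,1,1,1,1,1,1,1,1,1,1,1,1,1,1,1,1,2).

Now H_k = ker ∂_k / im ∂_{k+1}, so:

  H_0: rank C_0 − rank ∂_1 = 9 − 8 = 1, and the invariant factors of ∂_1 are all 1, so H_0 = Z.
  H_1: rank ker ∂_1 − rank ∂_2 = (27 − 8) − 18 = 1, and ∂_2 has invariant factor 2 > 1, so H_1 = Z × Z/2.
  H_2: rank ker ∂_2 − rank ∂_3 = (18 − 18) − 0 = 0, and there is no ∂_3, so H_2 = 0.

H_0 ≅ Z,  H_1 ≅ Z × Z/2,  H_2 = 0.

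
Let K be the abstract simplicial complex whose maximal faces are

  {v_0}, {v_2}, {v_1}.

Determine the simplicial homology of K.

Take the total order v_0 < v_1 < v_2 on the vertex set. Then K (dimension 0) consists of the simplices:

  0-simplices (3): [v_0], [v_1], [v_2]

Hence C_0 ≅ Z^3.

Computing H_k = (kernel of ∂_k) / (image of ∂_{k+1}):

  H_0: rank C_0 − rank ∂_1 = 3 − 0 = 3, and there is no ∂_1, so H_0 = Z^3.

H_0 ≅ Z^3.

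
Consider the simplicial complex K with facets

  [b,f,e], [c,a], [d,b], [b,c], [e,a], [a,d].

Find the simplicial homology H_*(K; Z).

Fix the vertex order a < b < c < d < e < f and write every simplex with vertices in increasing order. Then dim K = 2 and the simplices of K are:

  0-simplices (6): a, b, c, d, e, f
  1-simplices (8): ac, ad, ae, bc, bd, be, bf, ef
  2-simplices (1): bef

giving chain groups C_0 ≅ Z^6, C_1 ≅ Z^8, C_2 ≅ Z^1.

Boundary ∂_1: C_1 → C_0 maps an edge to its endpoints' difference, ∂[p,q] = q − p. For instance
  ∂bd = d − b.
As a 6×8 matrix over Z this has rank 5, with invariant factors (1,1,1,1,1).

∂_2: C_2 → C_1 sends each 2-simplex [p,q,r] to [q,r] − [p,r] + [p,q]. For instance
  ∂bef = ef − bf + be.
The resulting 8×1 matrix has rank 1, and its Smith normal form has invariant factors (1).

Computing H_k = (kernel of ∂_k) / (image of ∂_{k+1}):

  H_0: rank C_0 − rank ∂_1 = 6 − 5 = 1, and the invariant factors of ∂_1 are all 1, so H_0 = Z.
  H_1: rank ker ∂_1 − rank ∂_2 = (8 − 5) − 1 = 2, and the invariant factors of ∂_2 are all 1, so H_1 = Z^2.
  H_2: rank ker ∂_2 − rank ∂_3 = (1 − 1) − 0 = 0, and there is no ∂_3, so H_2 = 0.

H_0 = Z,  H_1 = Z^2,  H_2 = 0.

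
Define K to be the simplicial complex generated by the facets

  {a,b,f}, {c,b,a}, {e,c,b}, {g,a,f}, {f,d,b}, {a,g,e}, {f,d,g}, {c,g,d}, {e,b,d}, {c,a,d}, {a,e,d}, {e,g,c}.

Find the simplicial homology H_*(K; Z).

We work with the vertex ordering a < b < c < d < e < f < g. The simplices of K, each written with vertices in increasing order, are:

  0-simplices (7): a, b, c, d, e, f, g
  1-simplices (18): ab, ac, ad, ae, af, ag, bc, bd, be, bf, cd, ce, cg, de, df, dg, eg, fg
  2-simplices (12): abc, abf, acd, ade, aeg, afg, bce, bde, bdf, cdg, ceg, dfg

giving chain groups C_0 ≅ Z^7, C_1 ≅ Z^18, C_2 ≅ Z^12.

Boundary ∂_1: C_1 → C_0 sends each edge [p,q] (with p < q) to q − p. For instance
  ∂ag = g − a.
This gives a 7×18 integer matrix of rank 6; reducing to Smith normal form yields diagonal entries (1,1,1,1,1,1).

∂_2: C_2 → C_1 sends each 2-simplex [p,q,r] to [q,r] − [p,r] + [p,q]. For instance
  ∂dfg = fg − dg + df,
  ∂acd = cd − ad + ac.
The 18×12 boundary matrix has rank 12 and Smith normal form diag(1,1,1,1,1,1,1,1,1,1,1,2).

Computing H_k = (kernel of ∂_k) / (image of ∂_{k+1}):

  H_0: rank C_0 − rank ∂_1 = 7 − 6 = 1, and the invariant factors of ∂_1 are all 1, so H_0 ≅ Z.
  H_1: rank ker ∂_1 − rank ∂_2 = (18 − 6) − 12 = 0, and ∂_2 has invariant factor 2 > 1, so H_1 ≅ Z/2.
  H_2: rank ker ∂_2 − rank ∂_3 = (12 − 12) − 0 = 0, and there is no ∂_3, so H_2 ≅ 0.

As a check, the Euler characteristic is 7 − 18 + 12 = 1, which agrees with 1 − 0 + 0 = 1.
(K is a triangulation of the real projective plane RP^2.)

H_0 = Z,  H_1 = Z/2,  H_2 = 0.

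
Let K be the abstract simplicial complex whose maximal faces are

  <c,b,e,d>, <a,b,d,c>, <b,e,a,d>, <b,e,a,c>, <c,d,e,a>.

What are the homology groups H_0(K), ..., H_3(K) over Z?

Take the total order a < b < c < d < e on the vertex set. Then K (dimension 3) consists of the simplices:

  0-simplices (5): a, b, c, d, e
  1-simplices (10): ab, ac, ad, ae, bc, bd, be, cd, ce, de
  2-simplices (10): abc, abd, abe, acd, ace, ade, bcd, bce, bde, cde
  3-simplices (5): abcd, abce, abde, acde, bcde

Hence C_0 ≅ Z^5, C_1 ≅ Z^10, C_2 ≅ Z^10, C_3 ≅ Z^5.

Boundary ∂_1: C_1 → C_0 is given by ∂[p,q] = [q] − [p]. For instance
  ∂ad = d − a.
The resulting 5×10 matrix has rank 4, and its Smith normal form has invariant factors (1,1,1,1).

The boundary map ∂_2: C_2 → C_1 sends each 2-simplex [p,q,r] to [q,r] − [p,r] + [p,q]. For instance
  ∂acd = cd − ad + ac,
  ∂abd = bd − ad + ab.
The resulting 10×10 matrix has rank 6, and its Smith normal form has invariant factors (1,1,1,1,1,1).

∂_3: C_3 → C_2 sends each 3-simplex σ to the alternating sum Σ_i (−1)^i (σ with its i-th vertex removed). For instance
  ∂acde = cde − ade + ace − acd,
  ∂abde = bde − ade + abe − abd.
The resulting 10×5 matrix has rank 4, and its Smith normal form has invariant factors (1,1,1,1).

Computing H_k = (kernel of ∂_k) / (image of ∂_{k+1}):

  H_0: rank C_0 − rank ∂_1 = 5 − 4 = 1, and the invariant factors of ∂_1 are all 1, so H_0 ≅ Z.
  H_1: rank ker ∂_1 − rank ∂_2 = (10 − 4) − 6 = 0, and the invariant factors of ∂_2 are all 1, so H_1 ≅ 0.
  H_2: rank ker ∂_2 − rank ∂_3 = (10 − 6) − 4 = 0, and the invariant factors of ∂_3 are all 1, so H_2 ≅ 0.
  H_3: rank ker ∂_3 − rank ∂_4 = (5 − 4) − 0 = 1, and there is no ∂_4, so H_3 ≅ Z.

As a check, the Euler characteristic is 5 − 10 + 10 − 5 = 0, which agrees with 1 − 0 + 0 − 1 = 0.

H_0 ≅ Z,  H_1 = 0,  H_2 = 0,  H_3 ≅ Z.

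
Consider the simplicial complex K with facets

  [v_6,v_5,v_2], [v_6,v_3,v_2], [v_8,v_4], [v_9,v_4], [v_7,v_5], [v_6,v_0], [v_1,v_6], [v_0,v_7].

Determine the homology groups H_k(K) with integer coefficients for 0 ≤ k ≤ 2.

H_0 ≅ Z^2,  H_1 ≅ Z,  H_2 = 0.

Take the total order v_0 < v_1 < v_2 < v_3 < v_4 < v_5 < v_6 < v_7 < v_8 < v_9 on the vertex set. Then K (dimension 2) consists of the simplices:

  0-simplices (10): [v_0], [v_1], [v_2], [v_3], [v_4], [v_5], [v_6], [v_7], [v_8], [v_9]
  1-simplices (11): [v_0,v_6], [v_0,v_7], [v_1,v_6], [v_2,v_3], [v_2,v_5], [v_2,v_6], [v_3,v_6], [v_4,v_8], [v_4,v_9], [v_5,v_6], [v_5,v_7]
  2-simplices (2): [v_2,v_3,v_6], [v_2,v_5,v_6]

Hence C_0 ≅ Z^10, C_1 ≅ Z^11, C_2 ≅ Z^2.

The boundary map ∂_1: C_1 → C_0 is given by ∂[p,q] = [q] − [p]. For instance
  ∂[v_5,v_7] = [v_7] − [v_5].
This gives a 10×11 integer matrix of rank 8; reducing to Smith normal form yields diagonal entries (1,1,1,1,1,1,1,1).

Boundary ∂_2: C_2 → C_1 maps a triangle to the signed sum of its edges. For instance
  ∂[v_2,v_5,v_6] = [v_5,v_6] − [v_2,v_6] + [v_2,v_5],
  ∂[v_2,v_3,v_6] = [v_3,v_6] − [v_2,v_6] + [v_2,v_3].
The 11×2 boundary matrix has rank 2 and Smith normal form diag(1,1).

Reading off H_k = ker ∂_k / im ∂_{k+1}:

  H_0: rank C_0 − rank ∂_1 = 10 − 8 = 2, and the invariant factors of ∂_1 are all 1, so H_0 ≅ Z^2.
  H_1: rank ker ∂_1 − rank ∂_2 = (11 − 8) − 2 = 1, and the invariant factors of ∂_2 are all 1, so H_1 ≅ Z.
  H_2: rank ker ∂_2 − rank ∂_3 = (2 − 2) − 0 = 0, and there is no ∂_3, so H_2 ≅ 0.

As a check, the Euler characteristic is 10 − 11 + 2 = 1, which agrees with 2 − 1 + 0 = 1.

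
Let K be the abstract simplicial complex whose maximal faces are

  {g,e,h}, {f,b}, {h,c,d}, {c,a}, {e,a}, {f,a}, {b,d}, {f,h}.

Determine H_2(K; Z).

H_2 = 0.

Take the total order a < b < c < d < e < f < g < h on the vertex set. Then K (dimension 2) consists of the simplices:

  0-simplices (8): a, b, c, d, e, f, g, h
  1-simplices (12): ac, ae, af, bd, bf, cd, ch, dh, eg, eh, fh, gh
  2-simplices (2): cdh, egh

Hence C_0 ≅ Z^8, C_1 ≅ Z^12, C_2 ≅ Z^2.

Boundary ∂_1: C_1 → C_0 maps an edge to its endpoints' difference, ∂[p,q] = q − p. For instance
  ∂af = f − a.
As a 8×12 matrix over Z this has rank 7, with invariant factors (1,1,1,1,1,1,1).

Boundary ∂_2: C_2 → C_1 acts by ∂[p,q,r] = [q,r] − [p,r] + [p,q]. For instance
  ∂egh = gh − eh + eg,
  ∂cdh = dh − ch + cd.
As a 12×2 matrix over Z this has rank 2, with invariant factors (1,1).

Now H_k = ker ∂_k / im ∂_{k+1}, so:

  H_2: rank ker ∂_2 − rank ∂_3 = (2 − 2) − 0 = 0, and there is no ∂_3, so H_2 ≅ 0.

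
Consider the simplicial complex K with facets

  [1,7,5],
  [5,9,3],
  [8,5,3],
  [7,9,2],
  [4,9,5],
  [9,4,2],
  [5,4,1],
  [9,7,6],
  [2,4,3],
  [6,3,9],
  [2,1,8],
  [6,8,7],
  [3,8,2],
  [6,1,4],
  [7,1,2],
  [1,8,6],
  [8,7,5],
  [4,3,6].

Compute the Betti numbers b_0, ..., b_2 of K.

b_0 = 1, b_1 = 1, b_2 = 0.

Order the vertices as 1 < 2 < 3 < 4 < 5 < 6 < 7 < 8 < 9. Listing each simplex with vertices in this order, K has dimension 2 with simplices:

  0-simplices (9): [1], [2], [3], [4], [5], [6], [7], [8], [9]
  1-simplices (27): (27 of them)
  2-simplices (18): [1,2,7], [1,2,8], [1,4,5], [1,4,6], [1,5,7], [1,6,8], [2,3,4], [2,3,8], [2,4,9], [2,7,9], [3,4,6], [3,5,8], [3,5,9], [3,6,9], [4,5,9], [5,7,8], [6,7,8], [6,7,9]

Hence C_0 ≅ Z^9, C_1 ≅ Z^27, C_2 ≅ Z^18.

∂_1: C_1 → C_0 sends each edge [p,q] (with p < q) to q − p. For instance
  ∂[4,5] = [5] − [4].
As a 9×27 matrix over Z this has rank 8, with invariant factors (1,1,1,1,1,1,1,1).

∂_2: C_2 → C_1 sends each 2-simplex [p,q,r] to [q,r] − [p,r] + [p,q]. For instance
  ∂[5,7,8] = [7,8] − [5,8] + [5,7],
  ∂[1,5,7] = [5,7] − [1,7] + [1,5].
The 27×18 boundary matrix has rank 18 and Smith normal form diag(1,1,1,1,1,1,1,1,1,1,1,1,1,1,1,1,1,2).

Now H_k = ker ∂_k / im ∂_{k+1}, so:

  H_0: rank C_0 − rank ∂_1 = 9 − 8 = 1, and the invariant factors of ∂_1 are all 1, so H_0 = Z.
  H_1: rank ker ∂_1 − rank ∂_2 = (27 − 8) − 18 = 1, and ∂_2 has invariant factor 2 > 1, so H_1 = Z ⊕ Z/2.
  H_2: rank ker ∂_2 − rank ∂_3 = (18 − 18) − 0 = 0, and there is no ∂_3, so H_2 = 0.

(K is a triangulation of the Klein bottle.)

Hence the Betti numbers are b_0 = 1, b_1 = 1, b_2 = 0.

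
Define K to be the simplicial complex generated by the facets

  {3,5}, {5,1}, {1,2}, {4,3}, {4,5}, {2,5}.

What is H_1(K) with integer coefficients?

Fix the vertex order 1 < 2 < 3 < 4 < 5 and write every simplex with vertices in increasing order. Then dim K = 1 and the simplices of K are:

  0-simplices (5): [1], [2], [3], [4], [5]
  1-simplices (6): [1,2], [1,5], [2,5], [3,4], [3,5], [4,5]

giving chain groups C_0 ≅ Z^5, C_1 ≅ Z^6.

The boundary map ∂_1: C_1 → C_0 maps an edge to its endpoints' difference, ∂[p,q] = q − p.
The resulting 5×6 matrix has rank 4, and its Smith normal form has invariant factors (1,1,1,1).

Computing H_k = (kernel of ∂_k) / (image of ∂_{k+1}):

  H_1: rank ker ∂_1 − rank ∂_2 = (6 − 4) − 0 = 2, and there is no ∂_2, so H_1 ≅ Z^2.

(K is a triangulation of a wedge of 2 circles.)

H_1 = Z^2.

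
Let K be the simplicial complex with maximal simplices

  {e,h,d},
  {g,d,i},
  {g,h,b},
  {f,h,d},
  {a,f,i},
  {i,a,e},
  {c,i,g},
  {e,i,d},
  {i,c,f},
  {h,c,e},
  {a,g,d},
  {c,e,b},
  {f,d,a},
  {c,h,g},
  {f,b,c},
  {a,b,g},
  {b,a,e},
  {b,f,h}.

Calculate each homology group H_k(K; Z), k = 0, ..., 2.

H_0 ≅ Z,  H_1 ≅ Z × Z/2,  H_2 = 0.

Order the vertices as a < b < c < d < e < f < g < h < i. Listing each simplex with vertices in this order, K has dimension 2 with simplices:

  0-simplices (9): a, b, c, d, e, f, g, h, i
  1-simplices (27): ab, ad, ae, af, ag, ai, bc, be, bf, bg, bh, ce, cf, cg, ch, ci, de, df, dg, dh, di, eh, ei, fh, fi, gh, gi
  2-simplices (18): abe, abg, adf, adg, aei, afi, bce, bcf, bfh, bgh, ceh, cfi, cgh, cgi, deh, dei, dfh, dgi

Hence C_0 ≅ Z^9, C_1 ≅ Z^27, C_2 ≅ Z^18.

∂_1: C_1 → C_0 sends each edge [p,q] (with p < q) to q − p.
The resulting 9×27 matrix has rank 8, and its Smith normal form has invariant factors (1,1,1,1,1,1,1,1).

Boundary ∂_2: C_2 → C_1 maps a triangle to the signed sum of its edges. For instance
  ∂cgi = gi − ci + cg,
  ∂dfh = fh − dh + df.
The resulting 27×18 matrix has rank 18, and its Smith normal form has invariant factors (1,1,1,1,1,1,1,1,1,1,1,1,1,1,1,1,1,2).

From H_k ≅ ker(∂_k) / im(∂_{k+1}) we obtain:

  H_0: rank C_0 − rank ∂_1 = 9 − 8 = 1, and the invariant factors of ∂_1 are all 1, so H_0 = Z.
  H_1: rank ker ∂_1 − rank ∂_2 = (27 − 8) − 18 = 1, and ∂_2 has invariant factor 2 > 1, so H_1 = Z × Z/2.
  H_2: rank ker ∂_2 − rank ∂_3 = (18 − 18) − 0 = 0, and there is no ∂_3, so H_2 = 0.

As a check, the Euler characteristic is 9 − 27 + 18 = 0, which agrees with 1 − 1 + 0 = 0.
(K is a triangulation of the Klein bottle.)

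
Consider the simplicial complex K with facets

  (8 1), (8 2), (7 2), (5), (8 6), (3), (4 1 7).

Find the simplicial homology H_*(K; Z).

Fix the vertex order 1 < 2 < 3 < 4 < 5 < 6 < 7 < 8 and write every simplex with vertices in increasing order. Then dim K = 2 and the simplices of K are:

  0-simplices (8): [1], [2], [3], [4], [5], [6], [7], [8]
  1-simplices (7): [1,4], [1,7], [1,8], [2,7], [2,8], [4,7], [6,8]
  2-simplices (1): [1,4,7]

so the chain groups are C_0 ≅ Z^8, C_1 ≅ Z^7, C_2 ≅ Z^1.

Boundary ∂_1: C_1 → C_0 sends each edge [p,q] (with p < q) to q − p.
As a 8×7 matrix over Z this has rank 5, with invariant factors (1,1,1,1,1).

∂_2: C_2 → C_1 acts by ∂[p,q,r] = [q,r] − [p,r] + [p,q]. For instance
  ∂[1,4,7] = [4,7] − [1,7] + [1,4].
The resulting 7×1 matrix has rank 1, and its Smith normal form has invariant factors (1).

From H_k ≅ ker(∂_k) / im(∂_{k+1}) we obtain:

  H_0: rank C_0 − rank ∂_1 = 8 − 5 = 3, and the invariant factors of ∂_1 are all 1, so H_0 = Z^3.
  H_1: rank ker ∂_1 − rank ∂_2 = (7 − 5) − 1 = 1, and the invariant factors of ∂_2 are all 1, so H_1 = Z.
  H_2: rank ker ∂_2 − rank ∂_3 = (1 − 1) − 0 = 0, and there is no ∂_3, so H_2 = 0.

As a check, the Euler characteristic is 8 − 7 + 1 = 2, which agrees with 3 − 1 + 0 = 2.

H_0 ≅ Z^3,  H_1 ≅ Z,  H_2 = 0.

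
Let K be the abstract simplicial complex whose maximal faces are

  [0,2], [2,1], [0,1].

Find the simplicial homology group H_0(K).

Take the total order 0 < 1 < 2 on the vertex set. Then K (dimension 1) consists of the simplices:

  0-simplices (3): [0], [1], [2]
  1-simplices (3): [0,1], [0,2], [1,2]

so the chain groups are C_0 ≅ Z^3, C_1 ≅ Z^3.

The boundary map ∂_1: C_1 → C_0 sends each edge [p,q] (with p < q) to q − p. For instance
  ∂[1,2] = [2] − [1].
The 3×3 boundary matrix has rank 2 and Smith normal form diag(1,1).

Now H_k = ker ∂_k / im ∂_{k+1}, so:

  H_0: rank C_0 − rank ∂_1 = 3 − 2 = 1, and the invariant factors of ∂_1 are all 1, so H_0 = Z.

(K is a triangulation of the circle S^1.)

H_0 ≅ Z.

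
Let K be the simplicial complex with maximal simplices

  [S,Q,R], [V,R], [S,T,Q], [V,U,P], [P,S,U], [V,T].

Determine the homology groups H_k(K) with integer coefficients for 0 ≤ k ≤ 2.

Order the vertices as P < Q < R < S < T < U < V. Listing each simplex with vertices in this order, K has dimension 2 with simplices:

  0-simplices (7): P, Q, R, S, T, U, V
  1-simplices (12): PS, PU, PV, QR, QS, QT, RS, RV, ST, SU, TV, UV
  2-simplices (4): PSU, PUV, QRS, QST

Hence C_0 ≅ Z^7, C_1 ≅ Z^12, C_2 ≅ Z^4.

Boundary ∂_1: C_1 → C_0 maps an edge to its endpoints' difference, ∂[p,q] = q − p.
As a 7×12 matrix over Z this has rank 6, with invariant factors (1,1,1,1,1,1).

The boundary map ∂_2: C_2 → C_1 sends each 2-simplex [p,q,r] to [q,r] − [p,r] + [p,q]. For instance
  ∂QRS = RS − QS + QR,
  ∂PSU = SU − PU + PS.
As a 12×4 matrix over Z this has rank 4, with invariant factors (1,1,1,1).

From H_k ≅ ker(∂_k) / im(∂_{k+1}) we obtain:

  H_0: rank C_0 − rank ∂_1 = 7 − 6 = 1, and the invariant factors of ∂_1 are all 1, so H_0 = Z.
  H_1: rank ker ∂_1 − rank ∂_2 = (12 − 6) − 4 = 2, and the invariant factors of ∂_2 are all 1, so H_1 = Z^2.
  H_2: rank ker ∂_2 − rank ∂_3 = (4 − 4) − 0 = 0, and there is no ∂_3, so H_2 = 0.

H_0 = Z,  H_1 = Z^2,  H_2 = 0.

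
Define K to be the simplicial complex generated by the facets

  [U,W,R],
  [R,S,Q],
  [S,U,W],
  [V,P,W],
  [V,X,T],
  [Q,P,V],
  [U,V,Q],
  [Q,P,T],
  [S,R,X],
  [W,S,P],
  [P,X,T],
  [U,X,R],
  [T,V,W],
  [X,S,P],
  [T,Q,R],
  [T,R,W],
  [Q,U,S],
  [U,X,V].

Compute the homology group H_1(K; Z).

Order the vertices as P < Q < R < S < T < U < V < W < X. Listing each simplex with vertices in this order, K has dimension 2 with simplices:

  0-simplices (9): P, Q, R, S, T, U, V, W, X
  1-simplices (27): PQ, PS, PT, PV, PW, PX, QR, QS, QT, QU, QV, RS, RT, RU, RW, RX, SU, SW, SX, TV, TW, TX, UV, UW, UX, VW, VX
  2-simplices (18): PQT, PQV, PSW, PSX, PTX, PVW, QRS, QRT, QSU, QUV, RSX, RTW, RUW, RUX, SUW, TVW, TVX, UVX

giving chain groups C_0 ≅ Z^9, C_1 ≅ Z^27, C_2 ≅ Z^18.

Boundary ∂_1: C_1 → C_0 maps an edge to its endpoints' difference, ∂[p,q] = q − p.
As a 9×27 matrix over Z this has rank 8, with invariant factors (1,1,1,1,1,1,1,1).

The boundary map ∂_2: C_2 → C_1 sends each 2-simplex [p,q,r] to [q,r] − [p,r] + [p,q]. For instance
  ∂QRT = RT − QT + QR,
  ∂PQT = QT − PT + PQ.
The resulting 27×18 matrix has rank 18, and its Smith normal form has invariant factors (1,1,1,1,1,1,1,1,1,1,1,1,1,1,1,1,1,2).

Computing H_k = (kernel of ∂_k) / (image of ∂_{k+1}):

  H_1: rank ker ∂_1 − rank ∂_2 = (27 − 8) − 18 = 1, and ∂_2 has invariant factor 2 > 1, so H_1 = Z × Z/2.

H_1 ≅ Z × Z/2.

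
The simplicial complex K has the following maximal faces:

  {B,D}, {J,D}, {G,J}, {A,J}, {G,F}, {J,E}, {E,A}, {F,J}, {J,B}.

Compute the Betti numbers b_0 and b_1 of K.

b_0 = 1, b_1 = 3.

Order the vertices as A < B < D < E < F < G < J. Listing each simplex with vertices in this order, K has dimension 1 with simplices:

  0-simplices (7): A, B, D, E, F, G, J
  1-simplices (9): AE, AJ, BD, BJ, DJ, EJ, FG, FJ, GJ

Hence C_0 ≅ Z^7, C_1 ≅ Z^9.

The boundary map ∂_1: C_1 → C_0 is given by ∂[p,q] = [q] − [p]. For instance
  ∂GJ = J − G.
As a 7×9 matrix over Z this has rank 6, with invariant factors (1,1,1,1,1,1).

Now H_k = ker ∂_k / im ∂_{k+1}, so:

  H_0: rank C_0 − rank ∂_1 = 7 − 6 = 1, and the invariant factors of ∂_1 are all 1, so H_0 ≅ Z.
  H_1: rank ker ∂_1 − rank ∂_2 = (9 − 6) − 0 = 3, and there is no ∂_2, so H_1 ≅ Z^3.

Hence the Betti numbers are b_0 = 1, b_1 = 3.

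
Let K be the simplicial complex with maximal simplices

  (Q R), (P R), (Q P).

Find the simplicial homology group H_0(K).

K has 3 vertices, 3 edges.
rank ∂_0 = 0, rank ∂_1 = 2 ⇒ b_0 = 3 − 0 − 2 = 1; all invariant factors of ∂_1 are 1 so no torsion. So H_0 ≅ Z.

H_0 ≅ Z.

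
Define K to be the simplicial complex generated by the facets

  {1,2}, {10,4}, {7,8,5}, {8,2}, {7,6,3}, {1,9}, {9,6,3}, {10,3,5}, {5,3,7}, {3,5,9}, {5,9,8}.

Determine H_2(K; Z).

H_2 ≅ 0.

We work with the vertex ordering 1 < 2 < 3 < 4 < 5 < 6 < 7 < 8 < 9 < 10. The simplices of K, each written with vertices in increasing order, are:

  0-simplices (10): [1], [2], [3], [4], [5], [6], [7], [8], [9], [10]
  1-simplices (17): [1,2], [1,9], [2,8], [3,5], [3,6], [3,7], [3,9], [3,10], [4,10], [5,7], [5,8], [5,9], [5,10], [6,7], [6,9], [7,8], [8,9]
  2-simplices (7): [3,5,7], [3,5,9], [3,5,10], [3,6,7], [3,6,9], [5,7,8], [5,8,9]

giving chain groups C_0 ≅ Z^10, C_1 ≅ Z^17, C_2 ≅ Z^7.

The boundary map ∂_1: C_1 → C_0 sends each edge [p,q] (with p < q) to q − p.
As a 10×17 matrix over Z this has rank 9, with invariant factors (1,1,1,1,1,1,1,1,1).

Boundary ∂_2: C_2 → C_1 acts by ∂[p,q,r] = [q,r] − [p,r] + [p,q]. For instance
  ∂[5,8,9] = [8,9] − [5,9] + [5,8],
  ∂[3,6,7] = [6,7] − [3,7] + [3,6].
The resulting 17×7 matrix has rank 7, and its Smith normal form has invariant factors (1,1,1,1,1,1,1).

From H_k ≅ ker(∂_k) / im(∂_{k+1}) we obtain:

  H_2: rank ker ∂_2 − rank ∂_3 = (7 − 7) − 0 = 0, and there is no ∂_3, so H_2 = 0.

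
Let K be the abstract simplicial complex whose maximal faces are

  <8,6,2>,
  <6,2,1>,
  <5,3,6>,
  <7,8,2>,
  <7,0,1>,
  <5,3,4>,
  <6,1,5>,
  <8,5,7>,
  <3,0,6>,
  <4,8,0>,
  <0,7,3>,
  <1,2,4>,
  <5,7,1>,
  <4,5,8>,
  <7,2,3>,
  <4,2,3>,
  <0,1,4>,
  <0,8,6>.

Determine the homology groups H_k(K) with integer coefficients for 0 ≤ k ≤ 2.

H_0 = Z,  H_1 = Z^2,  H_2 = Z.

Fix the vertex order 0 < 1 < 2 < 3 < 4 < 5 < 6 < 7 < 8 and write every simplex with vertices in increasing order. Then dim K = 2 and the simplices of K are:

  0-simplices (9): [0], [1], [2], [3], [4], [5], [6], [7], [8]
  1-simplices (27): (27 of them)
  2-simplices (18): [0,1,4], [0,1,7], [0,3,6], [0,3,7], [0,4,8], [0,6,8], [1,2,4], [1,2,6], [1,5,6], [1,5,7], [2,3,4], [2,3,7], [2,6,8], [2,7,8], [3,4,5], [3,5,6], [4,5,8], [5,7,8]

Hence C_0 ≅ Z^9, C_1 ≅ Z^27, C_2 ≅ Z^18.

Boundary ∂_1: C_1 → C_0 sends each edge [p,q] (with p < q) to q − p.
This gives a 9×27 integer matrix of rank 8; reducing to Smith normal form yields diagonal entries (1,1,1,1,1,1,1,1).

The boundary map ∂_2: C_2 → C_1 maps a triangle to the signed sum of its edges. For instance
  ∂[5,7,8] = [7,8] − [5,8] + [5,7],
  ∂[0,6,8] = [6,8] − [0,8] + [0,6].
The resulting 27×18 matrix has rank 17, and its Smith normal form has invariant factors (1,1,1,1,1,1,1,1,1,1,1,1,1,1,1,1,1).

Computing H_k = (kernel of ∂_k) / (image of ∂_{k+1}):

  H_0: rank C_0 − rank ∂_1 = 9 − 8 = 1, and the invariant factors of ∂_1 are all 1, so H_0 ≅ Z.
  H_1: rank ker ∂_1 − rank ∂_2 = (27 − 8) − 17 = 2, and the invariant factors of ∂_2 are all 1, so H_1 ≅ Z^2.
  H_2: rank ker ∂_2 − rank ∂_3 = (18 − 17) − 0 = 1, and there is no ∂_3, so H_2 ≅ Z.

As a check, the Euler characteristic is 9 − 27 + 18 = 0, which agrees with 1 − 2 + 1 = 0.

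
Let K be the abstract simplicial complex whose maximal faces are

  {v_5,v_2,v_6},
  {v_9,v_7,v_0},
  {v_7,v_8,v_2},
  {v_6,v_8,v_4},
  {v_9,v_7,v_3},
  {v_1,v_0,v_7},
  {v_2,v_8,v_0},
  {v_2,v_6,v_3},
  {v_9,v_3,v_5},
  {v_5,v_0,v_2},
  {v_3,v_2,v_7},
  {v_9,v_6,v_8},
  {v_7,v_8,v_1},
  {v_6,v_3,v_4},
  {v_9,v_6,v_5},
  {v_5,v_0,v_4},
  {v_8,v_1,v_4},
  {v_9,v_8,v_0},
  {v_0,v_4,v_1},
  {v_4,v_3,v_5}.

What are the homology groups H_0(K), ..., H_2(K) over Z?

K has 10 vertices, 30 edges, 20 triangles.
rank ∂_0 = 0, rank ∂_1 = 9 ⇒ b_0 = 10 − 0 − 9 = 1; all invariant factors of ∂_1 are 1 so no torsion. So H_0 ≅ Z.
rank ∂_1 = 9, rank ∂_2 = 20 ⇒ b_1 = 30 − 9 − 20 = 1; ∂_2 has invariant factor(s) [2] giving torsion. So H_1 ≅ Z ⊕ Z/2.
rank ∂_2 = 20, rank ∂_3 = 0 ⇒ b_2 = 20 − 20 − 0 = 0. So H_2 ≅ 0.

H_0 ≅ Z,  H_1 ≅ Z ⊕ Z/2,  H_2 = 0.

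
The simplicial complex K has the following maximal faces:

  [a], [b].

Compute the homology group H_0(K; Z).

H_0 ≅ Z^2.

We work with the vertex ordering a < b. The simplices of K, each written with vertices in increasing order, are:

  0-simplices (2): a, b

Hence C_0 ≅ Z^2.

Now H_k = ker ∂_k / im ∂_{k+1}, so:

  H_0: rank C_0 − rank ∂_1 = 2 − 0 = 2, and there is no ∂_1, so H_0 = Z^2.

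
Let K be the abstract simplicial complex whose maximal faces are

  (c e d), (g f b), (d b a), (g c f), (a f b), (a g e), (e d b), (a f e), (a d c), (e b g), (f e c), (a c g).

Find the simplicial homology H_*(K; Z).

Take the total order a < b < c < d < e < f < g on the vertex set. Then K (dimension 2) consists of the simplices:

  0-simplices (7): a, b, c, d, e, f, g
  1-simplices (18): ab, ac, ad, ae, af, ag, bd, be, bf, bg, cd, ce, cf, cg, de, ef, eg, fg
  2-simplices (12): abd, abf, acd, acg, aef, aeg, bde, beg, bfg, cde, cef, cfg

giving chain groups C_0 ≅ Z^7, C_1 ≅ Z^18, C_2 ≅ Z^12.

Boundary ∂_1: C_1 → C_0 maps an edge to its endpoints' difference, ∂[p,q] = q − p. For instance
  ∂be = e − b.
The 7×18 boundary matrix has rank 6 and Smith normal form diag(1,1,1,1,1,1).

Boundary ∂_2: C_2 → C_1 sends each 2-simplex [p,q,r] to [q,r] − [p,r] + [p,q]. For instance
  ∂aeg = eg − ag + ae,
  ∂beg = eg − bg + be.
This gives a 18×12 integer matrix of rank 12; reducing to Smith normal form yields diagonal entries (1,1,1,1,1,1,1,1,1,1,1,2).

Now H_k = ker ∂_k / im ∂_{k+1}, so:

  H_0: rank C_0 − rank ∂_1 = 7 − 6 = 1, and the invariant factors of ∂_1 are all 1, so H_0 ≅ Z.
  H_1: rank ker ∂_1 − rank ∂_2 = (18 − 6) − 12 = 0, and ∂_2 has invariant factor 2 > 1, so H_1 ≅ Z/2Z.
  H_2: rank ker ∂_2 − rank ∂_3 = (12 − 12) − 0 = 0, and there is no ∂_3, so H_2 ≅ 0.

(K is a triangulation of the real projective plane RP^2.)

H_0 = Z,  H_1 = Z/2Z,  H_2 = 0.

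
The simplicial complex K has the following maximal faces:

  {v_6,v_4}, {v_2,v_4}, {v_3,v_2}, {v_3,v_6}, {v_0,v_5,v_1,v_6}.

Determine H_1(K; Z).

Order the vertices as v_0 < v_1 < v_2 < v_3 < v_4 < v_5 < v_6. Listing each simplex with vertices in this order, K has dimension 3 with simplices:

  0-simplices (7): [v_0], [v_1], [v_2], [v_3], [v_4], [v_5], [v_6]
  1-simplices (10): [v_0,v_1], [v_0,v_5], [v_0,v_6], [v_1,v_5], [v_1,v_6], [v_2,v_3], [v_2,v_4], [v_3,v_6], [v_4,v_6], [v_5,v_6]
  2-simplices (4): [v_0,v_1,v_5], [v_0,v_1,v_6], [v_0,v_5,v_6], [v_1,v_5,v_6]
  3-simplices (1): [v_0,v_1,v_5,v_6]

so the chain groups are C_0 ≅ Z^7, C_1 ≅ Z^10, C_2 ≅ Z^4, C_3 ≅ Z^1.

The boundary map ∂_1: C_1 → C_0 sends each edge [p,q] (with p < q) to q − p. For instance
  ∂[v_0,v_1] = [v_1] − [v_0].
The 7×10 boundary matrix has rank 6 and Smith normal form diag(1,1,1,1,1,1).

∂_2: C_2 → C_1 maps a triangle to the signed sum of its edges. For instance
  ∂[v_0,v_5,v_6] = [v_5,v_6] − [v_0,v_6] + [v_0,v_5],
  ∂[v_0,v_1,v_6] = [v_1,v_6] − [v_0,v_6] + [v_0,v_1].
This gives a 10×4 integer matrix of rank 3; reducing to Smith normal form yields diagonal entries (1,1,1).

Boundary ∂_3: C_3 → C_2 sends each 3-simplex σ to the alternating sum Σ_i (−1)^i (σ with its i-th vertex removed). For instance
  ∂[v_0,v_1,v_5,v_6] = [v_1,v_5,v_6] − [v_0,v_5,v_6] + [v_0,v_1,v_6] − [v_0,v_1,v_5].
The resulting 4×1 matrix has rank 1, and its Smith normal form has invariant factors (1).

Computing H_k = (kernel of ∂_k) / (image of ∂_{k+1}):

  H_1: rank ker ∂_1 − rank ∂_2 = (10 − 6) − 3 = 1, and the invariant factors of ∂_2 are all 1, so H_1 ≅ Z.

H_1 ≅ Z.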